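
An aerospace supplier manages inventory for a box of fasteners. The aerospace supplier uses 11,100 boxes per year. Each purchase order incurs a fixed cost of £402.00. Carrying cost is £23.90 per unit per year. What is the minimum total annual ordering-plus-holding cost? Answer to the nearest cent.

The optimal lot size = √(2DS/H) = √(2 × 11,100 × 402 / 23.9) ≈ 611.07.
At the optimum the two cost components are equal, so total cost = 2·(Q*/2)H = Q*·H.
Minimum total = √(2DSH) = √(2 × 11,100 × 402 × 23.9) ≈ 14604.560.

TC* ≈ £14,604.56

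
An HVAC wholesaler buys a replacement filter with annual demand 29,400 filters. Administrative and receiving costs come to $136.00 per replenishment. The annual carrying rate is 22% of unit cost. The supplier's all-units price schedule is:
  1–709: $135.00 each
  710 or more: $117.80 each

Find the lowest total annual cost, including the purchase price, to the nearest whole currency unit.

TC* ≈ $3,478,152

Holding cost per unit per year at price C is H = 0.22·C.
Evaluate total cost at each tier's feasible EOQ or, if the EOQ is below the tier, at the tier's minimum quantity.
EOQ at $135.00 = 518.9 (feasible in tier 1): TC = 29,400×$135.00 + (29,400/518.9)×136 + (518.9/2)×0.22×$135.00 = $3,984,411.20.
EOQ at $117.80 = 555.5 < 710, so use break Q=710: TC = 29,400×$117.80 + (29,400/710.0)×136 + (710.0/2)×0.22×$117.80 = $3,478,151.73.
Lowest total cost among the candidates is at Q = 710.0.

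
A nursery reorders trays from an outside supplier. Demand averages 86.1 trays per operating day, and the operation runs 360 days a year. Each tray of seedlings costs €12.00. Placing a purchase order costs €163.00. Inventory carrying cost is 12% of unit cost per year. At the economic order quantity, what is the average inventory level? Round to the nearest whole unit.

Average inventory ≈ 1,324 trays

Annual demand D = 86.1 × 360 = 30,996.
Holding cost H = 0.12 × €12.00 = €1.4400 per unit per year.
EOQ = √(2DS/H) = √(2 × 30,996 × 163 / 1.44) ≈ 2648.99.
Average inventory = Q*/2 ≈ 2648.99 / 2 = 1324.495.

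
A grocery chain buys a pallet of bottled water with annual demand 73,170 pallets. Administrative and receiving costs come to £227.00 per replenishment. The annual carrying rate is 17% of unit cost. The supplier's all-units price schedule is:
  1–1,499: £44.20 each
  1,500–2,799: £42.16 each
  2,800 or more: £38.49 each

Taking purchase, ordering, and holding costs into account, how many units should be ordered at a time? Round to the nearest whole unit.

Holding cost per unit per year at price C is H = 0.17·C.
Evaluate total cost at each tier's feasible EOQ or, if the EOQ is below the tier, at the tier's minimum quantity.
Tier 1 (£44.20): EOQ = 2102.6 exceeds tier's upper bound 1499, so this tier is dominated.
EOQ at £42.16 = 2152.9 (feasible in tier 2): TC = 73,170×£42.16 + (73,170/2152.9)×227 + (2152.9/2)×0.17×£42.16 = £3,100,277.32.
EOQ at £38.49 = 2253.2 < 2800, so use break Q=2800: TC = 73,170×£38.49 + (73,170/2800.0)×227 + (2800.0/2)×0.17×£38.49 = £2,831,405.92.
Lowest total cost is £2,831,405.92 at Q = 2800.0.

Q* ≈ 2,800 pallets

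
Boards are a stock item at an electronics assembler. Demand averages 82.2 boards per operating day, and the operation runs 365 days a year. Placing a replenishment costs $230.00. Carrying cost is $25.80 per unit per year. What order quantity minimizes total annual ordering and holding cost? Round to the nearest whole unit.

Q* ≈ 731 boards

Annual demand D = 82.2 × 365 = 30,003.
EOQ = √(2DS / H) = √(2 × 30,003 × 230 / 25.8).
= √(13,801,380 / 25.8) = √534,937.2093 ≈ 731.394.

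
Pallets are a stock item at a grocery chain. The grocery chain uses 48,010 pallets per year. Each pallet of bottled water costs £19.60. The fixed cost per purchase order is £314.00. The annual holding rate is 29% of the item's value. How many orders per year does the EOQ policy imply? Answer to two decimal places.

N ≈ 20.85 orders per year

Holding cost H = 0.29 × £19.60 = £5.6840 per unit per year.
The optimal lot size = √(2DS/H) = √(2 × 48,010 × 314 / 5.684) ≈ 2303.13.
Orders per year = D / Q* = 48,010 / 2303.13 ≈ 20.846.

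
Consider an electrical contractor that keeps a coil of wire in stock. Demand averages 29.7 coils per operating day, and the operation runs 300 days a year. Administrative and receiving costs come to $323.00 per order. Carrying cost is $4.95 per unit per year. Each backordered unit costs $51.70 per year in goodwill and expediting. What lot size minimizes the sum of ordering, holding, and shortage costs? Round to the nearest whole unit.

Annual demand D = 29.7 × 300 = 8,910.
With planned backorders, Q* = √(2DS/H) · √((H+B)/B).
√(2DS/H) = √(2 × 8,910 × 323 / 4.95) = 1078.332.
√((H+B)/B) = √((4.95+51.7)/51.7) = 1.0468.
Q* ≈ 1128.775.

Q* ≈ 1,129 coils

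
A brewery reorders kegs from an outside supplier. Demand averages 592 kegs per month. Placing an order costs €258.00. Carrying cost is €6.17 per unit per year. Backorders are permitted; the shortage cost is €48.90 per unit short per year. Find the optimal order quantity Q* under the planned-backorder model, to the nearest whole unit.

Q* ≈ 818 kegs

Annual demand D = 592 × 12 = 7,104.
With planned backorders, Q* = √(2DS/H) · √((H+B)/B).
√(2DS/H) = √(2 × 7,104 × 258 / 6.17) = 770.786.
√((H+B)/B) = √((6.17+48.9)/48.9) = 1.0612.
Q* ≈ 817.969.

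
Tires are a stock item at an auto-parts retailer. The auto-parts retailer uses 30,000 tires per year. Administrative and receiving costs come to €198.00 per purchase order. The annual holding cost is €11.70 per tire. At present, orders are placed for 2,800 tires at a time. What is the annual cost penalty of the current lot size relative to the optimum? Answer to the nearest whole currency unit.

Extra cost ≈ €6,712 per year

EOQ = √(2DS/H) = √(2 × 30,000 × 198 / 11.7) ≈ 1007.66.
Cost at Q* = (D/Q*)S + (Q*/2)H = √(2DSH) ≈ €11,789.66.
Cost at Q = 2,800: (30,000/2,800)×198 + (2,800/2)×11.7 = €2,121.43 + €16,380.00 = €18,501.43.
Excess = €18,501.43 − €11,789.66 = €6,711.77.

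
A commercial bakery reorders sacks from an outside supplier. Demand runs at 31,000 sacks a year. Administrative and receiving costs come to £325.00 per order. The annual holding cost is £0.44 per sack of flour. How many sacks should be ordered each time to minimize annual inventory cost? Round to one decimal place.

EOQ = √(2DS / H) = √(2 × 31,000 × 325 / 0.44).
= √(20,150,000 / 0.44) = √45,795,454.5455 ≈ 6767.234.

Q* ≈ 6,767.2 sacks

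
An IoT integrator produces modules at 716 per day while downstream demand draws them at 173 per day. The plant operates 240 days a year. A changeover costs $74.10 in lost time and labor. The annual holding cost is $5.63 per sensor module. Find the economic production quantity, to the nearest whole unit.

Q* ≈ 1,200 modules

Annual demand D = 173 × 240 = 41,520.
Production build-up factor (1 − d/p) = 1 − 173/716 = 0.7584.
Q* = √(2DS / (H(1 − d/p))) = √(2 × 41,520 × 74.1 / (5.63 × 0.7584)).
= √(6,153,264 / 4.2697) ≈ 1200.481.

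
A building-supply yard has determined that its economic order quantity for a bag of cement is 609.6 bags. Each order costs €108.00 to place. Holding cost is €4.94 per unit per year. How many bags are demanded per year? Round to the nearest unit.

Invert the EOQ relation Q*² = 2DS/H.
From Q* = √(2DS/H): D = Q*²H / (2S) = 609.6² × 4.94 / (2 × 108) = 8498.908.

D ≈ 8,499 bags per year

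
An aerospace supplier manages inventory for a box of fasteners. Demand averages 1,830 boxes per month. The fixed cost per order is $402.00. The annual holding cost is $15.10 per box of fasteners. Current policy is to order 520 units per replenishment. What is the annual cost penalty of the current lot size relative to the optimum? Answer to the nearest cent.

Annual demand D = 1,830 × 12 = 21,960.
EOQ = √(2DS/H) = √(2 × 21,960 × 402 / 15.1) ≈ 1081.32.
Cost at Q* = (D/Q*)S + (Q*/2)H = √(2DSH) ≈ $16,327.99.
Cost at Q = 520: (21,960/520)×402 + (520/2)×15.1 = $16,976.77 + $3,926.00 = $20,902.77.
Excess = $20,902.77 − $16,327.99 = $4,574.78.

Extra cost ≈ $4,574.78 per year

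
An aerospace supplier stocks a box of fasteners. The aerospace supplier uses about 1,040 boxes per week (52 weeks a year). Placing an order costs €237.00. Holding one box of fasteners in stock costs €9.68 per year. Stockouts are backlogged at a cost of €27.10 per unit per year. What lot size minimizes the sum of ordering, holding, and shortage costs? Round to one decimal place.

Annual demand D = 1,040 × 52 = 54,080.
With planned backorders, Q* = √(2DS/H) · √((H+B)/B).
√(2DS/H) = √(2 × 54,080 × 237 / 9.68) = 1627.308.
√((H+B)/B) = √((9.68+27.1)/27.1) = 1.1650.
Q* ≈ 1895.794.

Q* ≈ 1,895.8 boxes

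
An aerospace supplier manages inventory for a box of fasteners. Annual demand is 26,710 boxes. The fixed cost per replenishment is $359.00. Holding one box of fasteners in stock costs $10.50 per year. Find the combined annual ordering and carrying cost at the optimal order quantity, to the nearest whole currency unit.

EOQ = √(2DS/H) = √(2 × 26,710 × 359 / 10.5) ≈ 1351.46.
At the optimum the two cost components are equal, so total cost = 2·(Q*/2)H = Q*·H.
Minimum total = √(2DSH) = √(2 × 26,710 × 359 × 10.5) ≈ 14190.373.

TC* ≈ $14,190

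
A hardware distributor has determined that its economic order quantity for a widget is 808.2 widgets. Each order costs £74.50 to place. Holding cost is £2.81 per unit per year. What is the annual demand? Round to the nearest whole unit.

D ≈ 12,318 widgets per year

Invert the EOQ relation Q*² = 2DS/H.
From Q* = √(2DS/H): D = Q*²H / (2S) = 808.2² × 2.81 / (2 × 74.5) = 12318.498.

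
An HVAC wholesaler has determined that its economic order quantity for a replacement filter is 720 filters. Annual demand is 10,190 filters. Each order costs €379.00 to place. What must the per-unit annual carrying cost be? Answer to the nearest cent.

H ≈ €14.90

The basic EOQ model gives Q* = √(2DS/H); rearrange for the unknown.
From Q* = √(2DS/H): H = 2DS / Q*² = 2 × 10,190 × 379 / 720² = 14.8997.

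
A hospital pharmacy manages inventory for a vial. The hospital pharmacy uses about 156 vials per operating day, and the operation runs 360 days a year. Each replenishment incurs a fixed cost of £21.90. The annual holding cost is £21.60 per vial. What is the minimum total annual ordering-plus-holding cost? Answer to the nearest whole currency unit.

TC* ≈ £7,289

Annual demand D = 156 × 360 = 56,160.
The optimal lot size = √(2DS/H) = √(2 × 56,160 × 21.9 / 21.6) ≈ 337.46.
At the optimum the two cost components are equal, so total cost = 2·(Q*/2)H = Q*·H.
Minimum total = √(2DSH) = √(2 × 56,160 × 21.9 × 21.6) ≈ 7289.160.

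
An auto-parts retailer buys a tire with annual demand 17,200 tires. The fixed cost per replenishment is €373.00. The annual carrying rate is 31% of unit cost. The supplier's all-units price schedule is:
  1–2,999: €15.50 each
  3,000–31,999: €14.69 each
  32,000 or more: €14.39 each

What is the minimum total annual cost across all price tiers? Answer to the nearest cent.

TC* ≈ €261,637.38

Holding cost per unit per year at price C is H = 0.31·C.
Evaluate total cost at each tier's feasible EOQ or, if the EOQ is below the tier, at the tier's minimum quantity.
EOQ at €15.50 = 1634.1 (feasible in tier 1): TC = 17,200×€15.50 + (17,200/1634.1)×373 + (1634.1/2)×0.31×€15.50 = €274,452.00.
EOQ at €14.69 = 1678.6 < 3000, so use break Q=3000: TC = 17,200×€14.69 + (17,200/3000.0)×373 + (3000.0/2)×0.31×€14.69 = €261,637.38.
EOQ at €14.39 = 1696.0 < 32000, so use break Q=32000: TC = 17,200×€14.39 + (17,200/32000.0)×373 + (32000.0/2)×0.31×€14.39 = €319,082.89.
Lowest total cost among the candidates is at Q = 3000.0.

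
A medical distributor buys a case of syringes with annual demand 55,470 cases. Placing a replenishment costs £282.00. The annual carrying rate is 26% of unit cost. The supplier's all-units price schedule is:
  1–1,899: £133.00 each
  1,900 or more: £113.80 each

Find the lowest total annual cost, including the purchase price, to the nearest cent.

Holding cost per unit per year at price C is H = 0.26·C.
Candidates are each tier's EOQ (if it falls in that tier) and each price-break quantity.
EOQ at £133.00 = 951.2 (feasible in tier 1): TC = 55,470×£133.00 + (55,470/951.2)×282 + (951.2/2)×0.26×£133.00 = £7,410,401.31.
EOQ at £113.80 = 1028.3 < 1900, so use break Q=1900: TC = 55,470×£113.80 + (55,470/1900.0)×282 + (1900.0/2)×0.26×£113.80 = £6,348,827.52.
Lowest total cost among the candidates is at Q = 1900.0.

TC* ≈ £6,348,827.52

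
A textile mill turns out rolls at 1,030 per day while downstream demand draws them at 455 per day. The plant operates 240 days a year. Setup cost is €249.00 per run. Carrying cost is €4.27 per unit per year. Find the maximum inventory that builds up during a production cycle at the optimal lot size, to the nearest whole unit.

I_max ≈ 2,666 rolls

Annual demand D = 455 × 240 = 109,200.
Production build-up factor (1 − d/p) = 1 − 455/1,030 = 0.5583.
Q* = √(2DS / (H(1 − d/p))) = √(2 × 109,200 × 249 / (4.27 × 0.5583)).
= √(54,381,600 / 2.3837) ≈ 4776.357.
Maximum inventory = Q*(1 − d/p) = 4776.357 × 0.5583 ≈ 2666.413.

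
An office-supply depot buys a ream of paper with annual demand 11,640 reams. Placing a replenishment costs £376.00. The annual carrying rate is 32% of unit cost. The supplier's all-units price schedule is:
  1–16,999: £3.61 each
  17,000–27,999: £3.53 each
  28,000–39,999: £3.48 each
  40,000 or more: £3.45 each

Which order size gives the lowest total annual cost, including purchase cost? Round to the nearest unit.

Q* ≈ 2,753 reams

Holding cost per unit per year at price C is H = 0.32·C.
Candidates are each tier's EOQ (if it falls in that tier) and each price-break quantity.
EOQ at £3.61 = 2752.7 (feasible in tier 1): TC = 11,640×£3.61 + (11,640/2752.7)×376 + (2752.7/2)×0.32×£3.61 = £45,200.30.
EOQ at £3.53 = 2783.7 < 17000, so use break Q=17000: TC = 11,640×£3.53 + (11,640/17000.0)×376 + (17000.0/2)×0.32×£3.53 = £50,948.25.
EOQ at £3.48 = 2803.6 < 28000, so use break Q=28000: TC = 11,640×£3.48 + (11,640/28000.0)×376 + (28000.0/2)×0.32×£3.48 = £56,253.91.
EOQ at £3.45 = 2815.8 < 40000, so use break Q=40000: TC = 11,640×£3.45 + (11,640/40000.0)×376 + (40000.0/2)×0.32×£3.45 = £62,347.42.
Lowest total cost is £45,200.30 at Q = 2752.7.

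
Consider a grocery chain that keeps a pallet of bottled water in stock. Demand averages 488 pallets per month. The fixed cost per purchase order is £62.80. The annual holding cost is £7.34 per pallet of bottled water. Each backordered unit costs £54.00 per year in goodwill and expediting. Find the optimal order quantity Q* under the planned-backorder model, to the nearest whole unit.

Q* ≈ 337 pallets

Annual demand D = 488 × 12 = 5,856.
With planned backorders, Q* = √(2DS/H) · √((H+B)/B).
√(2DS/H) = √(2 × 5,856 × 62.8 / 7.34) = 316.554.
√((H+B)/B) = √((7.34+54)/54) = 1.0658.
Q* ≈ 337.382.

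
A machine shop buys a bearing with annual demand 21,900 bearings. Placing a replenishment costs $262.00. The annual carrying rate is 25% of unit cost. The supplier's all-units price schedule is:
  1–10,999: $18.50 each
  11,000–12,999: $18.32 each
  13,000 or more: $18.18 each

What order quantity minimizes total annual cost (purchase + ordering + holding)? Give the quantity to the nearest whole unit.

Q* ≈ 1,575 bearings

Holding cost per unit per year at price C is H = 0.25·C.
Evaluate total cost at each tier's feasible EOQ or, if the EOQ is below the tier, at the tier's minimum quantity.
EOQ at $18.50 = 1575.2 (feasible in tier 1): TC = 21,900×$18.50 + (21,900/1575.2)×262 + (1575.2/2)×0.25×$18.50 = $412,435.24.
EOQ at $18.32 = 1582.9 < 11000, so use break Q=11000: TC = 21,900×$18.32 + (21,900/11000.0)×262 + (11000.0/2)×0.25×$18.32 = $426,919.62.
EOQ at $18.18 = 1589.0 < 13000, so use break Q=13000: TC = 21,900×$18.18 + (21,900/13000.0)×262 + (13000.0/2)×0.25×$18.18 = $428,125.87.
Lowest total cost is $412,435.24 at Q = 1575.2.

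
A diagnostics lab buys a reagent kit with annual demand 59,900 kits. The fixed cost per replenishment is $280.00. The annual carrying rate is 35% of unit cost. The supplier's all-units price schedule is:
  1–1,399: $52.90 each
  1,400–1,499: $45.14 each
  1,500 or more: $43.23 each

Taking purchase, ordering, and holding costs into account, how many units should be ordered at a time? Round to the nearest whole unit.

Q* ≈ 1,500 kits

Holding cost per unit per year at price C is H = 0.35·C.
Candidates are each tier's EOQ (if it falls in that tier) and each price-break quantity.
EOQ at $52.90 = 1346.0 (feasible in tier 1): TC = 59,900×$52.90 + (59,900/1346.0)×280 + (1346.0/2)×0.35×$52.90 = $3,193,631.22.
EOQ at $45.14 = 1457.1 (feasible in tier 2): TC = 59,900×$45.14 + (59,900/1457.1)×280 + (1457.1/2)×0.35×$45.14 = $2,726,906.90.
EOQ at $43.23 = 1489.0 < 1500, so use break Q=1500: TC = 59,900×$43.23 + (59,900/1500.0)×280 + (1500.0/2)×0.35×$43.23 = $2,612,006.21.
Lowest total cost is $2,612,006.21 at Q = 1500.0.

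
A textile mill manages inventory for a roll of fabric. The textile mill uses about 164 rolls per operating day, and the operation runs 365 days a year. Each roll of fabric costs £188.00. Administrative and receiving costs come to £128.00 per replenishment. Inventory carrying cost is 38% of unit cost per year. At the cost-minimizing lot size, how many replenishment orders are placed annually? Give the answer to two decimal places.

N ≈ 129.25 orders per year

Annual demand D = 164 × 365 = 59,860.
Holding cost H = 0.38 × £188.00 = £71.4400 per unit per year.
EOQ = √(2DS/H) = √(2 × 59,860 × 128 / 71.44) ≈ 463.15.
Orders per year = D / Q* = 59,860 / 463.15 ≈ 129.247.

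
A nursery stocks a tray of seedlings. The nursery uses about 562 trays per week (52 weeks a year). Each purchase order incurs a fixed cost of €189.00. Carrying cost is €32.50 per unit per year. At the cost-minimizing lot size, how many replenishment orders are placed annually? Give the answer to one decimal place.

N ≈ 50.1 orders per year

Annual demand D = 562 × 52 = 29,224.
The optimal lot size = √(2DS/H) = √(2 × 29,224 × 189 / 32.5) ≈ 583.01.
Orders per year = D / Q* = 29,224 / 583.01 ≈ 50.126.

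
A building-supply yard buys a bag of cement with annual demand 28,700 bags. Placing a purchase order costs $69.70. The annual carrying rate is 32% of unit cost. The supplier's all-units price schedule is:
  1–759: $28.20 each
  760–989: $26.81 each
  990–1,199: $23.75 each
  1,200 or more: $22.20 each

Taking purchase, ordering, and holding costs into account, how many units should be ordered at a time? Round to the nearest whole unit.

Q* ≈ 1,200 bags

Holding cost per unit per year at price C is H = 0.32·C.
Candidates are each tier's EOQ (if it falls in that tier) and each price-break quantity.
EOQ at $28.20 = 665.8 (feasible in tier 1): TC = 28,700×$28.20 + (28,700/665.8)×69.7 + (665.8/2)×0.32×$28.20 = $815,348.58.
EOQ at $26.81 = 682.9 < 760, so use break Q=760: TC = 28,700×$26.81 + (28,700/760.0)×69.7 + (760.0/2)×0.32×$26.81 = $775,339.19.
EOQ at $23.75 = 725.5 < 990, so use break Q=990: TC = 28,700×$23.75 + (28,700/990.0)×69.7 + (990.0/2)×0.32×$23.75 = $687,407.60.
EOQ at $22.20 = 750.4 < 1200, so use break Q=1200: TC = 28,700×$22.20 + (28,700/1200.0)×69.7 + (1200.0/2)×0.32×$22.20 = $643,069.39.
Lowest total cost is $643,069.39 at Q = 1200.0.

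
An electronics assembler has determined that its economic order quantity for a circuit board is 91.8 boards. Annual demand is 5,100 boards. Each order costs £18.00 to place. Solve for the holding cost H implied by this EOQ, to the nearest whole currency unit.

The basic EOQ model gives Q* = √(2DS/H); rearrange for the unknown.
From Q* = √(2DS/H): H = 2DS / Q*² = 2 × 5,100 × 18 / 91.8² = 21.7865.

H ≈ £22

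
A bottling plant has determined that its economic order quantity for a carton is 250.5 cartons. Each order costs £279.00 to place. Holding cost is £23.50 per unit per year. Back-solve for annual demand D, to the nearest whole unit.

D ≈ 2,643 cartons per year

Squaring Q* = √(2DS/H) gives Q*² = 2DS/H.
From Q* = √(2DS/H): D = Q*²H / (2S) = 250.5² × 23.5 / (2 × 279) = 2642.708.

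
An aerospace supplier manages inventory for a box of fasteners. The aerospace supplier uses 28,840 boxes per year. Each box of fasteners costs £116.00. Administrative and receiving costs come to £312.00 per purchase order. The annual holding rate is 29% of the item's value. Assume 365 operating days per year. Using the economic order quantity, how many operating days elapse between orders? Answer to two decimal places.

T ≈ 9.26 days

Holding cost H = 0.29 × £116.00 = £33.6400 per unit per year.
EOQ = √(2DS/H) = √(2 × 28,840 × 312 / 33.64) ≈ 731.41.
Cycle time = Q*/D × 365 = 731.41 / 28,840 × 365 ≈ 9.257 days.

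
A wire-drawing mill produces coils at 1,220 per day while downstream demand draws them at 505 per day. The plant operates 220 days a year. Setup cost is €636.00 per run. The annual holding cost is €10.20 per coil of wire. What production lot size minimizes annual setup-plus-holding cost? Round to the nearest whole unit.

Annual demand D = 505 × 220 = 111,100.
Production build-up factor (1 − d/p) = 1 − 505/1,220 = 0.5861.
Q* = √(2DS / (H(1 − d/p))) = √(2 × 111,100 × 636 / (10.2 × 0.5861)).
= √(141,319,200 / 5.9779) ≈ 4862.139.

Q* ≈ 4,862 coils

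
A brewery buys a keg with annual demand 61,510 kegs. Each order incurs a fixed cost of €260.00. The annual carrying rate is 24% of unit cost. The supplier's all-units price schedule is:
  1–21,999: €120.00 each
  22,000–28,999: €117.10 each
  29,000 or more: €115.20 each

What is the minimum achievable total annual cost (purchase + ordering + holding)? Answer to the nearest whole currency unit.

TC* ≈ €7,411,551

Holding cost per unit per year at price C is H = 0.24·C.
For each price level, check whether its EOQ is feasible; otherwise the best quantity at that price is the breakpoint.
EOQ at €120.00 = 1053.8 (feasible in tier 1): TC = 61,510×€120.00 + (61,510/1053.8)×260 + (1053.8/2)×0.24×€120.00 = €7,411,550.84.
EOQ at €117.10 = 1066.8 < 22000, so use break Q=22000: TC = 61,510×€117.10 + (61,510/22000.0)×260 + (22000.0/2)×0.24×€117.10 = €7,512,691.94.
EOQ at €115.20 = 1075.6 < 29000, so use break Q=29000: TC = 61,510×€115.20 + (61,510/29000.0)×260 + (29000.0/2)×0.24×€115.20 = €7,487,399.47.
Lowest total cost among the candidates is at Q = 1053.8.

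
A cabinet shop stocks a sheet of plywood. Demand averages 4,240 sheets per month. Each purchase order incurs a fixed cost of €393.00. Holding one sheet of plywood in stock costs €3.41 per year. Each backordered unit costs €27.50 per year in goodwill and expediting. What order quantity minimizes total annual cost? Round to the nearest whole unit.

Q* ≈ 3,631 sheets

Annual demand D = 4,240 × 12 = 50,880.
With planned backorders, Q* = √(2DS/H) · √((H+B)/B).
√(2DS/H) = √(2 × 50,880 × 393 / 3.41) = 3424.583.
√((H+B)/B) = √((3.41+27.5)/27.5) = 1.0602.
Q* ≈ 3630.704.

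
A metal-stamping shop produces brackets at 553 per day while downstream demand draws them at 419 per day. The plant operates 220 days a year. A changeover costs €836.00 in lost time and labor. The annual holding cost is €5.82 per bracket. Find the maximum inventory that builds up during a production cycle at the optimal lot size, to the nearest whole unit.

Annual demand D = 419 × 220 = 92,180.
Production build-up factor (1 − d/p) = 1 − 419/553 = 0.2423.
Q* = √(2DS / (H(1 − d/p))) = √(2 × 92,180 × 836 / (5.82 × 0.2423)).
= √(154,124,960 / 1.4103) ≈ 10454.064.
Maximum inventory = Q*(1 − d/p) = 10454.064 × 0.2423 ≈ 2533.173.

I_max ≈ 2,533 brackets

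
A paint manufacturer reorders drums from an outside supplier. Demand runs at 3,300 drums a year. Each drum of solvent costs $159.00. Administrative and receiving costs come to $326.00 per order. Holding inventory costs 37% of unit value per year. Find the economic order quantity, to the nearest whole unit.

Holding cost H = 0.37 × $159.00 = $58.8300 per unit per year.
EOQ = √(2DS / H) = √(2 × 3,300 × 326 / 58.83).
= √(2,151,600 / 58.83) = √36,573.177 ≈ 191.241.

Q* ≈ 191 drums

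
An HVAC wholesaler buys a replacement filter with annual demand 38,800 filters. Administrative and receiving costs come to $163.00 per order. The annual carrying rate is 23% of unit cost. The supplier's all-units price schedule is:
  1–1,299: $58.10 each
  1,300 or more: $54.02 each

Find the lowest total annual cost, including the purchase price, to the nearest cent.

TC* ≈ $2,108,916.91

Holding cost per unit per year at price C is H = 0.23·C.
For each price level, check whether its EOQ is feasible; otherwise the best quantity at that price is the breakpoint.
EOQ at $58.10 = 972.9 (feasible in tier 1): TC = 38,800×$58.10 + (38,800/972.9)×163 + (972.9/2)×0.23×$58.10 = $2,267,281.00.
EOQ at $54.02 = 1009.0 < 1300, so use break Q=1300: TC = 38,800×$54.02 + (38,800/1300.0)×163 + (1300.0/2)×0.23×$54.02 = $2,108,916.91.
Lowest total cost among the candidates is at Q = 1300.0.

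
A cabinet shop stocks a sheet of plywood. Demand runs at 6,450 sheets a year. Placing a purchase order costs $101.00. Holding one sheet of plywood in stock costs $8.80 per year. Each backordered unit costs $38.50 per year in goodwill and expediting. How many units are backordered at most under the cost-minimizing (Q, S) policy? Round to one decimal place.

S* ≈ 79.3 sheets

With planned backorders, Q* = √(2DS/H) · √((H+B)/B).
√(2DS/H) = √(2 × 6,450 × 101 / 8.8) = 384.782.
√((H+B)/B) = √((8.8+38.5)/38.5) = 1.1084.
Q* ≈ 426.495.
S* = Q* · H/(H+B) = 426.495 × 8.8/47.3 ≈ 79.348.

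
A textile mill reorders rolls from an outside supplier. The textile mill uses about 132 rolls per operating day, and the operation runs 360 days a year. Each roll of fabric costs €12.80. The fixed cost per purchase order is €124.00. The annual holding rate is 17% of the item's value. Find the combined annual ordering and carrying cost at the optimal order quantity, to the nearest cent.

Annual demand D = 132 × 360 = 47,520.
Holding cost H = 0.17 × €12.80 = €2.1760 per unit per year.
Q* = √(2DS/H) = √(2 × 47,520 × 124 / 2.176) ≈ 2327.20.
At the optimum the two cost components are equal, so total cost = 2·(Q*/2)H = Q*·H.
Minimum total = √(2DSH) = √(2 × 47,520 × 124 × 2.176) ≈ 5063.998.

TC* ≈ €5,064.00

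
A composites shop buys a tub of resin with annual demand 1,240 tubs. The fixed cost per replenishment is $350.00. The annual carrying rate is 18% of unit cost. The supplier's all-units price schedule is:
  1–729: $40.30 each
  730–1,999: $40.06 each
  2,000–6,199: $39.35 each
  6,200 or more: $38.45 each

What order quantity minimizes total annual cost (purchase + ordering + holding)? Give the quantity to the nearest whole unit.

Holding cost per unit per year at price C is H = 0.18·C.
Evaluate total cost at each tier's feasible EOQ or, if the EOQ is below the tier, at the tier's minimum quantity.
EOQ at $40.30 = 345.9 (feasible in tier 1): TC = 1,240×$40.30 + (1,240/345.9)×350 + (345.9/2)×0.18×$40.30 = $52,481.28.
EOQ at $40.06 = 347.0 < 730, so use break Q=730: TC = 1,240×$40.06 + (1,240/730.0)×350 + (730.0/2)×0.18×$40.06 = $52,900.86.
EOQ at $39.35 = 350.1 < 2000, so use break Q=2000: TC = 1,240×$39.35 + (1,240/2000.0)×350 + (2000.0/2)×0.18×$39.35 = $56,094.00.
EOQ at $38.45 = 354.1 < 6200, so use break Q=6200: TC = 1,240×$38.45 + (1,240/6200.0)×350 + (6200.0/2)×0.18×$38.45 = $69,203.10.
Lowest total cost is $52,481.28 at Q = 345.9.

Q* ≈ 346 tubs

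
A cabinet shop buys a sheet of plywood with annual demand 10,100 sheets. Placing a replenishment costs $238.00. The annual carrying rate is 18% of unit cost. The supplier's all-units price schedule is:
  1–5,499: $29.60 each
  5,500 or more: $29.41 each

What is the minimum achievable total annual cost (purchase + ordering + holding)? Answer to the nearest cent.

TC* ≈ $304,021.12

Holding cost per unit per year at price C is H = 0.18·C.
Evaluate total cost at each tier's feasible EOQ or, if the EOQ is below the tier, at the tier's minimum quantity.
EOQ at $29.60 = 949.9 (feasible in tier 1): TC = 10,100×$29.60 + (10,100/949.9)×238 + (949.9/2)×0.18×$29.60 = $304,021.12.
EOQ at $29.41 = 953.0 < 5500, so use break Q=5500: TC = 10,100×$29.41 + (10,100/5500.0)×238 + (5500.0/2)×0.18×$29.41 = $312,036.00.
Lowest total cost among the candidates is at Q = 949.9.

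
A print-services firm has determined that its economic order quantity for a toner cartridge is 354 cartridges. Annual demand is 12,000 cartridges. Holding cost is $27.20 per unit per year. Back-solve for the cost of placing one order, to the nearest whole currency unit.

S ≈ $142

The basic EOQ model gives Q* = √(2DS/H); rearrange for the unknown.
From Q* = √(2DS/H): S = Q*²H / (2D) = 354² × 27.2 / (2 × 12,000) = 142.0248.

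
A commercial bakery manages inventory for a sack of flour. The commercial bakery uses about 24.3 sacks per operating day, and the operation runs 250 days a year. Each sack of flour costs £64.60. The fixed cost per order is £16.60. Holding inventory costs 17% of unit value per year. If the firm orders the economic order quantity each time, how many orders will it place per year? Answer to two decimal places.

N ≈ 44.83 orders per year

Annual demand D = 24.3 × 250 = 6,075.
Holding cost H = 0.17 × £64.60 = £10.9820 per unit per year.
The optimal lot size = √(2DS/H) = √(2 × 6,075 × 16.6 / 10.982) ≈ 135.52.
Orders per year = D / Q* = 6,075 / 135.52 ≈ 44.828.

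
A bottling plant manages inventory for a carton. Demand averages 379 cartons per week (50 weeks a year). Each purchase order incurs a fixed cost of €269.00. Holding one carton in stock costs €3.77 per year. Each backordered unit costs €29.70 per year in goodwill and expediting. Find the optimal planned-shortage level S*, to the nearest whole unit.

Annual demand D = 379 × 50 = 18,950.
With planned backorders, Q* = √(2DS/H) · √((H+B)/B).
√(2DS/H) = √(2 × 18,950 × 269 / 3.77) = 1644.467.
√((H+B)/B) = √((3.77+29.7)/29.7) = 1.0616.
Q* ≈ 1745.720.
S* = Q* · H/(H+B) = 1745.720 × 3.77/33.47 ≈ 196.635.

S* ≈ 197 cartons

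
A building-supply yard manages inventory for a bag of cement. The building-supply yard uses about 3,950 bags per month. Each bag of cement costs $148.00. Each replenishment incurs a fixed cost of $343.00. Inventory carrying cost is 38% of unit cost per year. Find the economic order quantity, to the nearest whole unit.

Q* ≈ 760 bags

Annual demand D = 3,950 × 12 = 47,400.
Holding cost H = 0.38 × $148.00 = $56.2400 per unit per year.
EOQ = √(2DS / H) = √(2 × 47,400 × 343 / 56.24).
= √(32,516,400 / 56.24) = √578,172.1195 ≈ 760.376.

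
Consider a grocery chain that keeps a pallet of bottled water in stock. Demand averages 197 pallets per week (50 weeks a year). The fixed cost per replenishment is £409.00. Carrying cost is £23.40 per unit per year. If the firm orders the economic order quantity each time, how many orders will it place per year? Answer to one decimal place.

N ≈ 16.8 orders per year

Annual demand D = 197 × 50 = 9,850.
The optimal lot size = √(2DS/H) = √(2 × 9,850 × 409 / 23.4) ≈ 586.80.
Orders per year = D / Q* = 9,850 / 586.80 ≈ 16.786.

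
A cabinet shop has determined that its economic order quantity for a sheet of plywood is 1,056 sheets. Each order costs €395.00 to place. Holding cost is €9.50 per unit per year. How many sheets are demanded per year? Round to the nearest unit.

D ≈ 13,410 sheets per year

Squaring Q* = √(2DS/H) gives Q*² = 2DS/H.
From Q* = √(2DS/H): D = Q*²H / (2S) = 1,056² × 9.5 / (2 × 395) = 13409.863.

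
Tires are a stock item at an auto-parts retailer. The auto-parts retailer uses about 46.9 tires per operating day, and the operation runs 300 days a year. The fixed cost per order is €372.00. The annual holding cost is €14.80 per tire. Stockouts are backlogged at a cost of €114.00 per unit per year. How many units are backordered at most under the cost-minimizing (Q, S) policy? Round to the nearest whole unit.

S* ≈ 103 tires

Annual demand D = 46.9 × 300 = 14,070.
With planned backorders, Q* = √(2DS/H) · √((H+B)/B).
√(2DS/H) = √(2 × 14,070 × 372 / 14.8) = 841.013.
√((H+B)/B) = √((14.8+114)/114) = 1.0629.
Q* ≈ 893.940.
S* = Q* · H/(H+B) = 893.940 × 14.8/128.8 ≈ 102.720.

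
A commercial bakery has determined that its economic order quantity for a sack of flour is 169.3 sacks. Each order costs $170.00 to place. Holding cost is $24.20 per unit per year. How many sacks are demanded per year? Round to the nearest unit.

Invert the EOQ relation Q*² = 2DS/H.
From Q* = √(2DS/H): D = Q*²H / (2S) = 169.3² × 24.2 / (2 × 170) = 2040.095.

D ≈ 2,040 sacks per year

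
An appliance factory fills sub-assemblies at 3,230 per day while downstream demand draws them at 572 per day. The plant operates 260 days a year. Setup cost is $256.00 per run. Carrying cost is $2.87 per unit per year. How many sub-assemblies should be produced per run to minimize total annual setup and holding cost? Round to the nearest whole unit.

Q* ≈ 5,678 sub-assemblies

Annual demand D = 572 × 260 = 148,720.
Production build-up factor (1 − d/p) = 1 − 572/3,230 = 0.8229.
Q* = √(2DS / (H(1 − d/p))) = √(2 × 148,720 × 256 / (2.87 × 0.8229)).
= √(76,144,640 / 2.3618) ≈ 5678.093.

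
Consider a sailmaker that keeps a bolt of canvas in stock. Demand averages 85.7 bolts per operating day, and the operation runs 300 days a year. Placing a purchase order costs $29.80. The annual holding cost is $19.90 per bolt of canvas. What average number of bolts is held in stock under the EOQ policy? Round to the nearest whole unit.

Annual demand D = 85.7 × 300 = 25,710.
Q* = √(2DS/H) = √(2 × 25,710 × 29.8 / 19.9) ≈ 277.49.
Average inventory = Q*/2 ≈ 277.49 / 2 = 138.745.

Average inventory ≈ 139 bolts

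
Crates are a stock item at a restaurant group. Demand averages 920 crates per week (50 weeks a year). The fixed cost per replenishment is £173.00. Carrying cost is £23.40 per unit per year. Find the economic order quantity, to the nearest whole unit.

Q* ≈ 825 crates

Annual demand D = 920 × 50 = 46,000.
EOQ = √(2DS / H) = √(2 × 46,000 × 173 / 23.4).
= √(15,916,000 / 23.4) = √680,170.9402 ≈ 824.725.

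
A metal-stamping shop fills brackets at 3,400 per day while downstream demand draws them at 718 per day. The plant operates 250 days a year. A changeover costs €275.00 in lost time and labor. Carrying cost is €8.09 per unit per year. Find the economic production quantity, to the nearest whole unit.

Q* ≈ 3,933 brackets

Annual demand D = 718 × 250 = 179,500.
Production build-up factor (1 − d/p) = 1 − 718/3,400 = 0.7888.
Q* = √(2DS / (H(1 − d/p))) = √(2 × 179,500 × 275 / (8.09 × 0.7888)).
= √(98,725,000 / 6.3816) ≈ 3933.230.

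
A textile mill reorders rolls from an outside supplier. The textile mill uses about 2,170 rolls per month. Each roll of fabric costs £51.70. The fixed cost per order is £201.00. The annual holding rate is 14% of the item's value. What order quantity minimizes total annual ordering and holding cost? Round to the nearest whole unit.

Annual demand D = 2,170 × 12 = 26,040.
Holding cost H = 0.14 × £51.70 = £7.2380 per unit per year.
EOQ = √(2DS / H) = √(2 × 26,040 × 201 / 7.238).
= √(10,468,080 / 7.238) = √1,446,266.9246 ≈ 1202.608.

Q* ≈ 1,203 rolls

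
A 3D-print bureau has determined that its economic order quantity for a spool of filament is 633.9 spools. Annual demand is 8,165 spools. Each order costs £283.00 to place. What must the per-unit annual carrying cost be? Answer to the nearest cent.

Squaring Q* = √(2DS/H) gives Q*² = 2DS/H.
From Q* = √(2DS/H): H = 2DS / Q*² = 2 × 8,165 × 283 / 633.9² = 11.5009.

H ≈ £11.50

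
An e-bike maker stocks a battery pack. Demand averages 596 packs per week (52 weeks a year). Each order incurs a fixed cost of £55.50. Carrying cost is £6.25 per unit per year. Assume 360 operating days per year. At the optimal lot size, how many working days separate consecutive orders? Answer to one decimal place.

T ≈ 8.6 days

Annual demand D = 596 × 52 = 30,992.
The optimal lot size = √(2DS/H) = √(2 × 30,992 × 55.5 / 6.25) ≈ 741.90.
Cycle time = Q*/D × 360 = 741.90 / 30,992 × 360 ≈ 8.618 days.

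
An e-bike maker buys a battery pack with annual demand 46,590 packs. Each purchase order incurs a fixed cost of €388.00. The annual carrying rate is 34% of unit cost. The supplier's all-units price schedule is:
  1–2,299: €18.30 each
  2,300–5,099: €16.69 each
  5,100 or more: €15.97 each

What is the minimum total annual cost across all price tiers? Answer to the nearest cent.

Holding cost per unit per year at price C is H = 0.34·C.
For each price level, check whether its EOQ is feasible; otherwise the best quantity at that price is the breakpoint.
Tier 1 (€18.30): EOQ = 2410.5 exceeds tier's upper bound 2299, so this tier is dominated.
EOQ at €16.69 = 2524.1 (feasible in tier 2): TC = 46,590×€16.69 + (46,590/2524.1)×388 + (2524.1/2)×0.34×€16.69 = €791,910.46.
EOQ at €15.97 = 2580.4 < 5100, so use break Q=5100: TC = 46,590×€15.97 + (46,590/5100.0)×388 + (5100.0/2)×0.34×€15.97 = €761,432.78.
Lowest total cost among the candidates is at Q = 5100.0.

TC* ≈ €761,432.78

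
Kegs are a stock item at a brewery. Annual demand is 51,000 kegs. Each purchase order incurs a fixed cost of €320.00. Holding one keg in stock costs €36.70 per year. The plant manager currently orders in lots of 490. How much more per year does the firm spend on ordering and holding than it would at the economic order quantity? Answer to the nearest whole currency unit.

EOQ = √(2DS/H) = √(2 × 51,000 × 320 / 36.7) ≈ 943.07.
Cost at Q* = (D/Q*)S + (Q*/2)H = √(2DSH) ≈ €34,610.52.
Cost at Q = 490: (51,000/490)×320 + (490/2)×36.7 = €33,306.12 + €8,991.50 = €42,297.62.
Excess = €42,297.62 − €34,610.52 = €7,687.10.

Extra cost ≈ €7,687 per year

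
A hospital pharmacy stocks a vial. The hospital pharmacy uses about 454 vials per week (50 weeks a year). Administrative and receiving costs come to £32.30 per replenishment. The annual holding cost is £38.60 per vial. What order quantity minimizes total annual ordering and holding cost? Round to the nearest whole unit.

Q* ≈ 195 vials

Annual demand D = 454 × 50 = 22,700.
EOQ = √(2DS / H) = √(2 × 22,700 × 32.3 / 38.6).
= √(1,466,420 / 38.6) = √37,990.1554 ≈ 194.911.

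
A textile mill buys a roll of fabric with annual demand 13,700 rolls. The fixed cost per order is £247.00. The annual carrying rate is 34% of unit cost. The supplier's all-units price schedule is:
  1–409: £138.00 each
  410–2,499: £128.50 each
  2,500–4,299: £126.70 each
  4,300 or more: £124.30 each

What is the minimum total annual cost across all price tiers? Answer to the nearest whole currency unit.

TC* ≈ £1,777,660

Holding cost per unit per year at price C is H = 0.34·C.
For each price level, check whether its EOQ is feasible; otherwise the best quantity at that price is the breakpoint.
EOQ at £138.00 = 379.8 (feasible in tier 1): TC = 13,700×£138.00 + (13,700/379.8)×247 + (379.8/2)×0.34×£138.00 = £1,908,419.80.
EOQ at £128.50 = 393.6 < 410, so use break Q=410: TC = 13,700×£128.50 + (13,700/410.0)×247 + (410.0/2)×0.34×£128.50 = £1,777,659.86.
EOQ at £126.70 = 396.4 < 2500, so use break Q=2500: TC = 13,700×£126.70 + (13,700/2500.0)×247 + (2500.0/2)×0.34×£126.70 = £1,790,991.06.
EOQ at £124.30 = 400.2 < 4300, so use break Q=4300: TC = 13,700×£124.30 + (13,700/4300.0)×247 + (4300.0/2)×0.34×£124.30 = £1,794,560.25.
Lowest total cost among the candidates is at Q = 410.0.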